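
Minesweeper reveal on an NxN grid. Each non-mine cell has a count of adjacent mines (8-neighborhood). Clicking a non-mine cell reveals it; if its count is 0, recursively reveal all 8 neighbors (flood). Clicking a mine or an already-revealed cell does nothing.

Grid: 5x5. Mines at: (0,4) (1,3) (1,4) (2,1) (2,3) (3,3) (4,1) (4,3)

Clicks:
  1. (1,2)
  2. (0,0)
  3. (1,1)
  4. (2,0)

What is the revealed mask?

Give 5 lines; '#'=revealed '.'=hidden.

Answer: ###..
###..
#....
.....
.....

Derivation:
Click 1 (1,2) count=3: revealed 1 new [(1,2)] -> total=1
Click 2 (0,0) count=0: revealed 5 new [(0,0) (0,1) (0,2) (1,0) (1,1)] -> total=6
Click 3 (1,1) count=1: revealed 0 new [(none)] -> total=6
Click 4 (2,0) count=1: revealed 1 new [(2,0)] -> total=7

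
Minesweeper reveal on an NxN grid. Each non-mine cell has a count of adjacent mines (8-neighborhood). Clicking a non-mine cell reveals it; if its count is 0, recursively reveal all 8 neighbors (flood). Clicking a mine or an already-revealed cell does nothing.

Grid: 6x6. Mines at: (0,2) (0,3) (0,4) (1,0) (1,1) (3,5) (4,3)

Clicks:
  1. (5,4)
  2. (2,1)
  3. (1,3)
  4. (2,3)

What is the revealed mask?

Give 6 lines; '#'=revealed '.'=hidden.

Click 1 (5,4) count=1: revealed 1 new [(5,4)] -> total=1
Click 2 (2,1) count=2: revealed 1 new [(2,1)] -> total=2
Click 3 (1,3) count=3: revealed 1 new [(1,3)] -> total=3
Click 4 (2,3) count=0: revealed 8 new [(1,2) (1,4) (2,2) (2,3) (2,4) (3,2) (3,3) (3,4)] -> total=11

Answer: ......
..###.
.####.
..###.
......
....#.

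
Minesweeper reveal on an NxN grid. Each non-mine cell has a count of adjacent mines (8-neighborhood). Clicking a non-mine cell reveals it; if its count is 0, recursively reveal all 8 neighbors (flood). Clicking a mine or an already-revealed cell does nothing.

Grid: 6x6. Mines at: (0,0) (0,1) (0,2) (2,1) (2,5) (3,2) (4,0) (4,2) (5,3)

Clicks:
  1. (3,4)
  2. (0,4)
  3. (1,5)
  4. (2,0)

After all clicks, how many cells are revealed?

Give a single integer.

Click 1 (3,4) count=1: revealed 1 new [(3,4)] -> total=1
Click 2 (0,4) count=0: revealed 6 new [(0,3) (0,4) (0,5) (1,3) (1,4) (1,5)] -> total=7
Click 3 (1,5) count=1: revealed 0 new [(none)] -> total=7
Click 4 (2,0) count=1: revealed 1 new [(2,0)] -> total=8

Answer: 8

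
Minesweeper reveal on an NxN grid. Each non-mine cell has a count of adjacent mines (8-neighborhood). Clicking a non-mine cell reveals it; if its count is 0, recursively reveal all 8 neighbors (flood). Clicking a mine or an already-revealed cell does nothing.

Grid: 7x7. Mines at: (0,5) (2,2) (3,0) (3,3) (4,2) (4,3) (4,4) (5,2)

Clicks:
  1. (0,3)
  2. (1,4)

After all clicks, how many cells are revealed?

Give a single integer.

Answer: 12

Derivation:
Click 1 (0,3) count=0: revealed 12 new [(0,0) (0,1) (0,2) (0,3) (0,4) (1,0) (1,1) (1,2) (1,3) (1,4) (2,0) (2,1)] -> total=12
Click 2 (1,4) count=1: revealed 0 new [(none)] -> total=12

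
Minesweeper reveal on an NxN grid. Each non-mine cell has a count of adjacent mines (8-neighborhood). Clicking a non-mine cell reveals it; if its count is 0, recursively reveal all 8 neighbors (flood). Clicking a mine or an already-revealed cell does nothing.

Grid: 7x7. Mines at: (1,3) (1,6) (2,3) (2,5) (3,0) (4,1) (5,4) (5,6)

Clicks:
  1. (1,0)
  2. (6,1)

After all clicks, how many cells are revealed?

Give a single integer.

Answer: 17

Derivation:
Click 1 (1,0) count=0: revealed 9 new [(0,0) (0,1) (0,2) (1,0) (1,1) (1,2) (2,0) (2,1) (2,2)] -> total=9
Click 2 (6,1) count=0: revealed 8 new [(5,0) (5,1) (5,2) (5,3) (6,0) (6,1) (6,2) (6,3)] -> total=17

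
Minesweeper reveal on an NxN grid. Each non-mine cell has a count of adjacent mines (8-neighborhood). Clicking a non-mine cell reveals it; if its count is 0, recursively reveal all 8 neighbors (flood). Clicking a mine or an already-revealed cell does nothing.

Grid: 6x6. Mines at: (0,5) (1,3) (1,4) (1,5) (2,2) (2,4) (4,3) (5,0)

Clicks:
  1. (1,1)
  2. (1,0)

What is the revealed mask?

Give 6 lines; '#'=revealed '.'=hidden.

Answer: ###...
###...
##....
##....
##....
......

Derivation:
Click 1 (1,1) count=1: revealed 1 new [(1,1)] -> total=1
Click 2 (1,0) count=0: revealed 11 new [(0,0) (0,1) (0,2) (1,0) (1,2) (2,0) (2,1) (3,0) (3,1) (4,0) (4,1)] -> total=12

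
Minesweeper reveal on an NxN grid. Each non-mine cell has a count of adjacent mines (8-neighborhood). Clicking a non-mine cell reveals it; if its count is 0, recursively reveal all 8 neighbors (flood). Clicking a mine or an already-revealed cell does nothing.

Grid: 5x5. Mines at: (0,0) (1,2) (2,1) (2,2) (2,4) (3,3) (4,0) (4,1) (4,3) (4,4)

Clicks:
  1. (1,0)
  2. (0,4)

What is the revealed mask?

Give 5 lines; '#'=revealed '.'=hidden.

Answer: ...##
#..##
.....
.....
.....

Derivation:
Click 1 (1,0) count=2: revealed 1 new [(1,0)] -> total=1
Click 2 (0,4) count=0: revealed 4 new [(0,3) (0,4) (1,3) (1,4)] -> total=5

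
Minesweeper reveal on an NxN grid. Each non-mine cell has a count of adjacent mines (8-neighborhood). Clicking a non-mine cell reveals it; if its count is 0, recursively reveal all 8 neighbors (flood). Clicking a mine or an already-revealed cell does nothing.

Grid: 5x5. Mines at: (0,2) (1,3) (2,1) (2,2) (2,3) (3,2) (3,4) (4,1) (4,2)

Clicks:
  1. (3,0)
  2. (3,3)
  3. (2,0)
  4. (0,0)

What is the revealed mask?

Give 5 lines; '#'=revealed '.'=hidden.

Answer: ##...
##...
#....
#..#.
.....

Derivation:
Click 1 (3,0) count=2: revealed 1 new [(3,0)] -> total=1
Click 2 (3,3) count=5: revealed 1 new [(3,3)] -> total=2
Click 3 (2,0) count=1: revealed 1 new [(2,0)] -> total=3
Click 4 (0,0) count=0: revealed 4 new [(0,0) (0,1) (1,0) (1,1)] -> total=7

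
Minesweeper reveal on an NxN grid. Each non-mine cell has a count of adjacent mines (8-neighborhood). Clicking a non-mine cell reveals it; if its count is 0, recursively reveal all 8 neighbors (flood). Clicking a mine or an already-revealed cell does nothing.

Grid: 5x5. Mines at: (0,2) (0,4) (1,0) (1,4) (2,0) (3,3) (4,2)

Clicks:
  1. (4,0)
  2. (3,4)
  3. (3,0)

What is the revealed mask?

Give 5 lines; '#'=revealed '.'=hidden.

Click 1 (4,0) count=0: revealed 4 new [(3,0) (3,1) (4,0) (4,1)] -> total=4
Click 2 (3,4) count=1: revealed 1 new [(3,4)] -> total=5
Click 3 (3,0) count=1: revealed 0 new [(none)] -> total=5

Answer: .....
.....
.....
##..#
##...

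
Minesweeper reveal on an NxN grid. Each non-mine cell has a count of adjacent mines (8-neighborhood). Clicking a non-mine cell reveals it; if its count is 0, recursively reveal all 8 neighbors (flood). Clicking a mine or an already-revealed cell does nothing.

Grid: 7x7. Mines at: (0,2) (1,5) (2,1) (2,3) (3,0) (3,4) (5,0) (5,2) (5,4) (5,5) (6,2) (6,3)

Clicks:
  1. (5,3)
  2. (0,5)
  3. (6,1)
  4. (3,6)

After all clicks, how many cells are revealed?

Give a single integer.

Click 1 (5,3) count=4: revealed 1 new [(5,3)] -> total=1
Click 2 (0,5) count=1: revealed 1 new [(0,5)] -> total=2
Click 3 (6,1) count=3: revealed 1 new [(6,1)] -> total=3
Click 4 (3,6) count=0: revealed 6 new [(2,5) (2,6) (3,5) (3,6) (4,5) (4,6)] -> total=9

Answer: 9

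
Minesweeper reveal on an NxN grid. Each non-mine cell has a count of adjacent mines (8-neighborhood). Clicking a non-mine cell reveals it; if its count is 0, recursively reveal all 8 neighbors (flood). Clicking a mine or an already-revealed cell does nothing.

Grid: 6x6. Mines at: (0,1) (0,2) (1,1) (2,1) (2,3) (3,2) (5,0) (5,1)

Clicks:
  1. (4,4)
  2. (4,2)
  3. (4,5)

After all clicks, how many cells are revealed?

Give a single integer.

Answer: 19

Derivation:
Click 1 (4,4) count=0: revealed 19 new [(0,3) (0,4) (0,5) (1,3) (1,4) (1,5) (2,4) (2,5) (3,3) (3,4) (3,5) (4,2) (4,3) (4,4) (4,5) (5,2) (5,3) (5,4) (5,5)] -> total=19
Click 2 (4,2) count=2: revealed 0 new [(none)] -> total=19
Click 3 (4,5) count=0: revealed 0 new [(none)] -> total=19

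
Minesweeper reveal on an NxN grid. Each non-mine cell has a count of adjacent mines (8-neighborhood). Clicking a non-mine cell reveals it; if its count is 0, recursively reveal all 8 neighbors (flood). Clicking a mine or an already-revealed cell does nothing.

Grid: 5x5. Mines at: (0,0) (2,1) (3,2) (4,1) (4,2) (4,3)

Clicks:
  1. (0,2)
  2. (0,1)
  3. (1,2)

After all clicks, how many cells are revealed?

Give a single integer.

Answer: 13

Derivation:
Click 1 (0,2) count=0: revealed 13 new [(0,1) (0,2) (0,3) (0,4) (1,1) (1,2) (1,3) (1,4) (2,2) (2,3) (2,4) (3,3) (3,4)] -> total=13
Click 2 (0,1) count=1: revealed 0 new [(none)] -> total=13
Click 3 (1,2) count=1: revealed 0 new [(none)] -> total=13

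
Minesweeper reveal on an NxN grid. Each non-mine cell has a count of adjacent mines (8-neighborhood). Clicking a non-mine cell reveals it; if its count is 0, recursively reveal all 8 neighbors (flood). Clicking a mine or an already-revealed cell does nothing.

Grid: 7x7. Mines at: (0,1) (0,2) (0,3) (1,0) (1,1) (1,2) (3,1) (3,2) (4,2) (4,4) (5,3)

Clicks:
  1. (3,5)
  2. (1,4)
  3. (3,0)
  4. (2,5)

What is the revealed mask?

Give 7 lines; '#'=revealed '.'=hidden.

Answer: ....###
...####
...####
#..####
.....##
....###
....###

Derivation:
Click 1 (3,5) count=1: revealed 1 new [(3,5)] -> total=1
Click 2 (1,4) count=1: revealed 1 new [(1,4)] -> total=2
Click 3 (3,0) count=1: revealed 1 new [(3,0)] -> total=3
Click 4 (2,5) count=0: revealed 21 new [(0,4) (0,5) (0,6) (1,3) (1,5) (1,6) (2,3) (2,4) (2,5) (2,6) (3,3) (3,4) (3,6) (4,5) (4,6) (5,4) (5,5) (5,6) (6,4) (6,5) (6,6)] -> total=24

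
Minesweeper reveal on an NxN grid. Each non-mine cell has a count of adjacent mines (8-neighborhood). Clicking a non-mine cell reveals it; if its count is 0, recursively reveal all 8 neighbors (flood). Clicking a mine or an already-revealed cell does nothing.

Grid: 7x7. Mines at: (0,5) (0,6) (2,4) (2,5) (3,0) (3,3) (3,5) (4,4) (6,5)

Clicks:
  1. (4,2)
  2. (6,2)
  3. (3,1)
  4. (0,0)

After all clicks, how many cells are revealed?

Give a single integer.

Answer: 29

Derivation:
Click 1 (4,2) count=1: revealed 1 new [(4,2)] -> total=1
Click 2 (6,2) count=0: revealed 13 new [(4,0) (4,1) (4,3) (5,0) (5,1) (5,2) (5,3) (5,4) (6,0) (6,1) (6,2) (6,3) (6,4)] -> total=14
Click 3 (3,1) count=1: revealed 1 new [(3,1)] -> total=15
Click 4 (0,0) count=0: revealed 14 new [(0,0) (0,1) (0,2) (0,3) (0,4) (1,0) (1,1) (1,2) (1,3) (1,4) (2,0) (2,1) (2,2) (2,3)] -> total=29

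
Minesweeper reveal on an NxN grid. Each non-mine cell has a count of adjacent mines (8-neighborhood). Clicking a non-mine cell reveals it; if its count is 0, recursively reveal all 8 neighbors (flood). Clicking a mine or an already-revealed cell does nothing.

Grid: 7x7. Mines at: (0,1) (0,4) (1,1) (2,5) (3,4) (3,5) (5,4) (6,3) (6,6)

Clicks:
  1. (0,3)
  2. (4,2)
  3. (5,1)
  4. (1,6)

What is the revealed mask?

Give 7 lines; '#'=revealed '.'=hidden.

Answer: ...#...
......#
####...
####...
####...
####...
###....

Derivation:
Click 1 (0,3) count=1: revealed 1 new [(0,3)] -> total=1
Click 2 (4,2) count=0: revealed 19 new [(2,0) (2,1) (2,2) (2,3) (3,0) (3,1) (3,2) (3,3) (4,0) (4,1) (4,2) (4,3) (5,0) (5,1) (5,2) (5,3) (6,0) (6,1) (6,2)] -> total=20
Click 3 (5,1) count=0: revealed 0 new [(none)] -> total=20
Click 4 (1,6) count=1: revealed 1 new [(1,6)] -> total=21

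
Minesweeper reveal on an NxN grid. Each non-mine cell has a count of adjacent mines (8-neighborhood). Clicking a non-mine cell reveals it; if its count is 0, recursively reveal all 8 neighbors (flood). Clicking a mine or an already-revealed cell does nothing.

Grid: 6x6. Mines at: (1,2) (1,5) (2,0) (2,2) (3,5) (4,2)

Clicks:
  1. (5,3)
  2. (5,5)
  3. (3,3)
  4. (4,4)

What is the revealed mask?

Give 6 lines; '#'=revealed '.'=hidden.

Answer: ......
......
......
...#..
...###
...###

Derivation:
Click 1 (5,3) count=1: revealed 1 new [(5,3)] -> total=1
Click 2 (5,5) count=0: revealed 5 new [(4,3) (4,4) (4,5) (5,4) (5,5)] -> total=6
Click 3 (3,3) count=2: revealed 1 new [(3,3)] -> total=7
Click 4 (4,4) count=1: revealed 0 new [(none)] -> total=7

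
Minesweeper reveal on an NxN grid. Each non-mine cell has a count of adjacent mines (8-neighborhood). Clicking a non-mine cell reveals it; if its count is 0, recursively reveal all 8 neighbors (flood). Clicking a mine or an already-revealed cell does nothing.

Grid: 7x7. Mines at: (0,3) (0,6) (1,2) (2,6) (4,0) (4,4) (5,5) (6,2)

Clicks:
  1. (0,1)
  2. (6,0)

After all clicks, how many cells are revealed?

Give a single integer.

Click 1 (0,1) count=1: revealed 1 new [(0,1)] -> total=1
Click 2 (6,0) count=0: revealed 4 new [(5,0) (5,1) (6,0) (6,1)] -> total=5

Answer: 5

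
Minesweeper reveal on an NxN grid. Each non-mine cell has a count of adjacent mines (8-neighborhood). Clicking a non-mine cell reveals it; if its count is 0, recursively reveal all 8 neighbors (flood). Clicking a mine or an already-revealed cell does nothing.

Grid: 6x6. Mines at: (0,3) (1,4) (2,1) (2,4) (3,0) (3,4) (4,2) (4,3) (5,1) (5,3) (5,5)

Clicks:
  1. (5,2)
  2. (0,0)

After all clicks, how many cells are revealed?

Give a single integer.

Answer: 7

Derivation:
Click 1 (5,2) count=4: revealed 1 new [(5,2)] -> total=1
Click 2 (0,0) count=0: revealed 6 new [(0,0) (0,1) (0,2) (1,0) (1,1) (1,2)] -> total=7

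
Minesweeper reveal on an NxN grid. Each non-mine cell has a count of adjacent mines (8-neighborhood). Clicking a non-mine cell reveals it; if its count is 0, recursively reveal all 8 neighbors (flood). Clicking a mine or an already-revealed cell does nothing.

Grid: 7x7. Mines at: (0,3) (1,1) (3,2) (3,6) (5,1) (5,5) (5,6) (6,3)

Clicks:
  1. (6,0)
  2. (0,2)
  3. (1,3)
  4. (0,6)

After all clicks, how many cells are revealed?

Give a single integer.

Answer: 19

Derivation:
Click 1 (6,0) count=1: revealed 1 new [(6,0)] -> total=1
Click 2 (0,2) count=2: revealed 1 new [(0,2)] -> total=2
Click 3 (1,3) count=1: revealed 1 new [(1,3)] -> total=3
Click 4 (0,6) count=0: revealed 16 new [(0,4) (0,5) (0,6) (1,4) (1,5) (1,6) (2,3) (2,4) (2,5) (2,6) (3,3) (3,4) (3,5) (4,3) (4,4) (4,5)] -> total=19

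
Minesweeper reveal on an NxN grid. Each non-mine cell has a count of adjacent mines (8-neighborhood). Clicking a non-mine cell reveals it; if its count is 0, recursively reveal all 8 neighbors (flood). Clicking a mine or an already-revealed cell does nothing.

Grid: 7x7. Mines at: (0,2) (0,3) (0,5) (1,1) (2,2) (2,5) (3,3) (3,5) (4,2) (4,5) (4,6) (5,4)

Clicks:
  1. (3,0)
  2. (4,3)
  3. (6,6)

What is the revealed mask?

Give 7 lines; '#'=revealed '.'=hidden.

Answer: .......
.......
##.....
##.....
##.#...
####.##
####.##

Derivation:
Click 1 (3,0) count=0: revealed 14 new [(2,0) (2,1) (3,0) (3,1) (4,0) (4,1) (5,0) (5,1) (5,2) (5,3) (6,0) (6,1) (6,2) (6,3)] -> total=14
Click 2 (4,3) count=3: revealed 1 new [(4,3)] -> total=15
Click 3 (6,6) count=0: revealed 4 new [(5,5) (5,6) (6,5) (6,6)] -> total=19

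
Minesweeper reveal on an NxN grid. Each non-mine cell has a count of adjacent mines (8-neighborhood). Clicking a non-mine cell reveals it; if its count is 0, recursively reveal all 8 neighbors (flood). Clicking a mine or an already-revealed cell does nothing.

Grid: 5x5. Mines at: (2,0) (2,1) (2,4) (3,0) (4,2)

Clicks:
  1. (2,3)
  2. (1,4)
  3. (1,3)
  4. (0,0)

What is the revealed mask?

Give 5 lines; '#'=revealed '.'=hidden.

Answer: #####
#####
...#.
.....
.....

Derivation:
Click 1 (2,3) count=1: revealed 1 new [(2,3)] -> total=1
Click 2 (1,4) count=1: revealed 1 new [(1,4)] -> total=2
Click 3 (1,3) count=1: revealed 1 new [(1,3)] -> total=3
Click 4 (0,0) count=0: revealed 8 new [(0,0) (0,1) (0,2) (0,3) (0,4) (1,0) (1,1) (1,2)] -> total=11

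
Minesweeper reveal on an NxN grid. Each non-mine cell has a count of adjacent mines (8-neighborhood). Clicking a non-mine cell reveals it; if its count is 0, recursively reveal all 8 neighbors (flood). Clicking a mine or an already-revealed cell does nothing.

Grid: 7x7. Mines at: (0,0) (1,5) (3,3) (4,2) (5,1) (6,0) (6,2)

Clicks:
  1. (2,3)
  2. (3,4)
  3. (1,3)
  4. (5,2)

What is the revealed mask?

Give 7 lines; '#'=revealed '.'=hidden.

Click 1 (2,3) count=1: revealed 1 new [(2,3)] -> total=1
Click 2 (3,4) count=1: revealed 1 new [(3,4)] -> total=2
Click 3 (1,3) count=0: revealed 18 new [(0,1) (0,2) (0,3) (0,4) (1,0) (1,1) (1,2) (1,3) (1,4) (2,0) (2,1) (2,2) (2,4) (3,0) (3,1) (3,2) (4,0) (4,1)] -> total=20
Click 4 (5,2) count=3: revealed 1 new [(5,2)] -> total=21

Answer: .####..
#####..
#####..
###.#..
##.....
..#....
.......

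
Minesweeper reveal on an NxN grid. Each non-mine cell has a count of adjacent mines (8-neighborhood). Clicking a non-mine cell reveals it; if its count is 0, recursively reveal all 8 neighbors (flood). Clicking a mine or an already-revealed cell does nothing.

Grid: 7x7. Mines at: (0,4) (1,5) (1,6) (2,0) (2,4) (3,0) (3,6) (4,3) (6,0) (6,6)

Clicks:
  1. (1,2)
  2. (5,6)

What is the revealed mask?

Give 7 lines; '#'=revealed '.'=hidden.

Answer: ####...
####...
.###...
.###...
.......
......#
.......

Derivation:
Click 1 (1,2) count=0: revealed 14 new [(0,0) (0,1) (0,2) (0,3) (1,0) (1,1) (1,2) (1,3) (2,1) (2,2) (2,3) (3,1) (3,2) (3,3)] -> total=14
Click 2 (5,6) count=1: revealed 1 new [(5,6)] -> total=15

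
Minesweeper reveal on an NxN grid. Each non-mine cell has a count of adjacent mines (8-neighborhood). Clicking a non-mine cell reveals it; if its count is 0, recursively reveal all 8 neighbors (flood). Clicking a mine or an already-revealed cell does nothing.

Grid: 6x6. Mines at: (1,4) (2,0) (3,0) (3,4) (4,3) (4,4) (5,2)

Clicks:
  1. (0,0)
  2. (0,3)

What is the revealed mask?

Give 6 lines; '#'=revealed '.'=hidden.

Click 1 (0,0) count=0: revealed 14 new [(0,0) (0,1) (0,2) (0,3) (1,0) (1,1) (1,2) (1,3) (2,1) (2,2) (2,3) (3,1) (3,2) (3,3)] -> total=14
Click 2 (0,3) count=1: revealed 0 new [(none)] -> total=14

Answer: ####..
####..
.###..
.###..
......
......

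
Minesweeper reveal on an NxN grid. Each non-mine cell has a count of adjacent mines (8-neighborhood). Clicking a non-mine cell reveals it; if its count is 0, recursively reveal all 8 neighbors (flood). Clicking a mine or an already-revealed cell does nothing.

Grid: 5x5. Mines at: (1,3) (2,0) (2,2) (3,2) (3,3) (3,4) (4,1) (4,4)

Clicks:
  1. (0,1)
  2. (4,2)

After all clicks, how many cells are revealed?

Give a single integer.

Answer: 7

Derivation:
Click 1 (0,1) count=0: revealed 6 new [(0,0) (0,1) (0,2) (1,0) (1,1) (1,2)] -> total=6
Click 2 (4,2) count=3: revealed 1 new [(4,2)] -> total=7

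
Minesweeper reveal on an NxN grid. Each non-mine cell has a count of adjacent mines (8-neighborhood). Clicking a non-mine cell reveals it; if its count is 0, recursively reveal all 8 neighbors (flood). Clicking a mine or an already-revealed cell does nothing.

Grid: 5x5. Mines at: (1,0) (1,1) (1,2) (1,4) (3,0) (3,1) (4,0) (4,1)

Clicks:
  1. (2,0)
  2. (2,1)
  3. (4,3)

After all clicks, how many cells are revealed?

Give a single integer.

Click 1 (2,0) count=4: revealed 1 new [(2,0)] -> total=1
Click 2 (2,1) count=5: revealed 1 new [(2,1)] -> total=2
Click 3 (4,3) count=0: revealed 9 new [(2,2) (2,3) (2,4) (3,2) (3,3) (3,4) (4,2) (4,3) (4,4)] -> total=11

Answer: 11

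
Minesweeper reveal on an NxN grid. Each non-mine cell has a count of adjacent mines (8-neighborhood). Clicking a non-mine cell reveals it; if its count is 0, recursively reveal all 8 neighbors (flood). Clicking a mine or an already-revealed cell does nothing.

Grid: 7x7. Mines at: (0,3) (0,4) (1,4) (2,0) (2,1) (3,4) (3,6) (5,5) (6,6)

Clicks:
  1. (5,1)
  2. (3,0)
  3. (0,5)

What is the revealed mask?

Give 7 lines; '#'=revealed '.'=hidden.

Click 1 (5,1) count=0: revealed 19 new [(3,0) (3,1) (3,2) (3,3) (4,0) (4,1) (4,2) (4,3) (4,4) (5,0) (5,1) (5,2) (5,3) (5,4) (6,0) (6,1) (6,2) (6,3) (6,4)] -> total=19
Click 2 (3,0) count=2: revealed 0 new [(none)] -> total=19
Click 3 (0,5) count=2: revealed 1 new [(0,5)] -> total=20

Answer: .....#.
.......
.......
####...
#####..
#####..
#####..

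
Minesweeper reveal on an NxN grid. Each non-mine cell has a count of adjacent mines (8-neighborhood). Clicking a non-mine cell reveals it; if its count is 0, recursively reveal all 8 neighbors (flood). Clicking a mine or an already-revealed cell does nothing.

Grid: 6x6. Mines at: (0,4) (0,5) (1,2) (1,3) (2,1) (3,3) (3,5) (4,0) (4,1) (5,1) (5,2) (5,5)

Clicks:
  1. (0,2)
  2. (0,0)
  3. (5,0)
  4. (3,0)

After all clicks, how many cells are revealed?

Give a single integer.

Answer: 7

Derivation:
Click 1 (0,2) count=2: revealed 1 new [(0,2)] -> total=1
Click 2 (0,0) count=0: revealed 4 new [(0,0) (0,1) (1,0) (1,1)] -> total=5
Click 3 (5,0) count=3: revealed 1 new [(5,0)] -> total=6
Click 4 (3,0) count=3: revealed 1 new [(3,0)] -> total=7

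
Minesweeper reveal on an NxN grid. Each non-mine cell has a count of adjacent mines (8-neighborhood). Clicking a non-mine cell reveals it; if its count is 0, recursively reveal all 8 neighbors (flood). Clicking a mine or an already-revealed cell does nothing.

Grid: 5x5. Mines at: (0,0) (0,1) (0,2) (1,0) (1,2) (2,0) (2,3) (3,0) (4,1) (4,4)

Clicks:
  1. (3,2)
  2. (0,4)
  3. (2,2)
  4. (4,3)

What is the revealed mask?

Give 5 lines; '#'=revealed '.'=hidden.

Answer: ...##
...##
..#..
..#..
...#.

Derivation:
Click 1 (3,2) count=2: revealed 1 new [(3,2)] -> total=1
Click 2 (0,4) count=0: revealed 4 new [(0,3) (0,4) (1,3) (1,4)] -> total=5
Click 3 (2,2) count=2: revealed 1 new [(2,2)] -> total=6
Click 4 (4,3) count=1: revealed 1 new [(4,3)] -> total=7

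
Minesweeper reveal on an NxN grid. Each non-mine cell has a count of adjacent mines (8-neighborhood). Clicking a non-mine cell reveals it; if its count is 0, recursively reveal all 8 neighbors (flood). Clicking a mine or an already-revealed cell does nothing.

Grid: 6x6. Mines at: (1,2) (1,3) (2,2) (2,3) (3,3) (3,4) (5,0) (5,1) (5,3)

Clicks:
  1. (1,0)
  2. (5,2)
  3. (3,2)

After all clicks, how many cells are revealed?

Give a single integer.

Click 1 (1,0) count=0: revealed 10 new [(0,0) (0,1) (1,0) (1,1) (2,0) (2,1) (3,0) (3,1) (4,0) (4,1)] -> total=10
Click 2 (5,2) count=2: revealed 1 new [(5,2)] -> total=11
Click 3 (3,2) count=3: revealed 1 new [(3,2)] -> total=12

Answer: 12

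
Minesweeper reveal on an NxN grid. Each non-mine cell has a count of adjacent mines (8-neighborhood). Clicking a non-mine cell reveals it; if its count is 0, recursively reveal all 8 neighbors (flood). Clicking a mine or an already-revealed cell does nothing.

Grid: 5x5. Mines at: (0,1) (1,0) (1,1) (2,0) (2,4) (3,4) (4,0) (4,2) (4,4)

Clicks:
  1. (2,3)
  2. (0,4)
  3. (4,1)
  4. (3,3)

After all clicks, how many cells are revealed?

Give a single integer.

Answer: 9

Derivation:
Click 1 (2,3) count=2: revealed 1 new [(2,3)] -> total=1
Click 2 (0,4) count=0: revealed 6 new [(0,2) (0,3) (0,4) (1,2) (1,3) (1,4)] -> total=7
Click 3 (4,1) count=2: revealed 1 new [(4,1)] -> total=8
Click 4 (3,3) count=4: revealed 1 new [(3,3)] -> total=9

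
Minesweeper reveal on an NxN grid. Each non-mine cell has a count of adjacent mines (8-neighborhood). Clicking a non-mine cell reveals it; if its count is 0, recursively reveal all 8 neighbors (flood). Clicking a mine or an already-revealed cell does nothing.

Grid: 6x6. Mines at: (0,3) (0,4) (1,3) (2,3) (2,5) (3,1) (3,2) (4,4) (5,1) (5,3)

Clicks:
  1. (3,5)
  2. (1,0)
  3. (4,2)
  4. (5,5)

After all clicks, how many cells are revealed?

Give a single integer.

Answer: 12

Derivation:
Click 1 (3,5) count=2: revealed 1 new [(3,5)] -> total=1
Click 2 (1,0) count=0: revealed 9 new [(0,0) (0,1) (0,2) (1,0) (1,1) (1,2) (2,0) (2,1) (2,2)] -> total=10
Click 3 (4,2) count=4: revealed 1 new [(4,2)] -> total=11
Click 4 (5,5) count=1: revealed 1 new [(5,5)] -> total=12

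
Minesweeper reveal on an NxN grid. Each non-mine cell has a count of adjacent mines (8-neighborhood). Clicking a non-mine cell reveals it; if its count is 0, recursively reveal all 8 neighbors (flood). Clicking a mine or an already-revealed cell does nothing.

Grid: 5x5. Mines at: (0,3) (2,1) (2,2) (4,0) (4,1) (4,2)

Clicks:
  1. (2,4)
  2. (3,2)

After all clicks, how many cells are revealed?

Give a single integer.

Click 1 (2,4) count=0: revealed 8 new [(1,3) (1,4) (2,3) (2,4) (3,3) (3,4) (4,3) (4,4)] -> total=8
Click 2 (3,2) count=4: revealed 1 new [(3,2)] -> total=9

Answer: 9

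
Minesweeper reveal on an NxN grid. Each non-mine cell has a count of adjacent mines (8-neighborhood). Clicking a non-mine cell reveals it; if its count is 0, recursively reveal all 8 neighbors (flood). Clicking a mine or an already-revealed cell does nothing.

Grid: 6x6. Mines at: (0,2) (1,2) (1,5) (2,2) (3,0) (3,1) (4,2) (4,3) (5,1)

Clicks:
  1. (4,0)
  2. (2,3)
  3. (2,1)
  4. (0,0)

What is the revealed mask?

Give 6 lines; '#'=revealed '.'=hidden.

Click 1 (4,0) count=3: revealed 1 new [(4,0)] -> total=1
Click 2 (2,3) count=2: revealed 1 new [(2,3)] -> total=2
Click 3 (2,1) count=4: revealed 1 new [(2,1)] -> total=3
Click 4 (0,0) count=0: revealed 5 new [(0,0) (0,1) (1,0) (1,1) (2,0)] -> total=8

Answer: ##....
##....
##.#..
......
#.....
......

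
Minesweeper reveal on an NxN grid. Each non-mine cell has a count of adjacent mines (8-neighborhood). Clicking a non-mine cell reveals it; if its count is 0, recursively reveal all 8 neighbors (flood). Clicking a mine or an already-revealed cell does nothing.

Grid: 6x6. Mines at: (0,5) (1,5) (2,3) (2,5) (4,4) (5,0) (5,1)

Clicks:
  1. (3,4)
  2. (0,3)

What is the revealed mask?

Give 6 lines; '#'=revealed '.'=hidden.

Click 1 (3,4) count=3: revealed 1 new [(3,4)] -> total=1
Click 2 (0,3) count=0: revealed 19 new [(0,0) (0,1) (0,2) (0,3) (0,4) (1,0) (1,1) (1,2) (1,3) (1,4) (2,0) (2,1) (2,2) (3,0) (3,1) (3,2) (4,0) (4,1) (4,2)] -> total=20

Answer: #####.
#####.
###...
###.#.
###...
......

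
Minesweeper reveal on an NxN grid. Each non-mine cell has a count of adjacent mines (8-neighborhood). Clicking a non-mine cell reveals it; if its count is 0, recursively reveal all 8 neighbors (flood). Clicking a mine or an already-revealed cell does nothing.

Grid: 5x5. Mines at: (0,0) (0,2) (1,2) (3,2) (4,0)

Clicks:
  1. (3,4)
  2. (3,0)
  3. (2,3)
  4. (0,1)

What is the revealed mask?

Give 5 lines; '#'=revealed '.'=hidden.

Click 1 (3,4) count=0: revealed 10 new [(0,3) (0,4) (1,3) (1,4) (2,3) (2,4) (3,3) (3,4) (4,3) (4,4)] -> total=10
Click 2 (3,0) count=1: revealed 1 new [(3,0)] -> total=11
Click 3 (2,3) count=2: revealed 0 new [(none)] -> total=11
Click 4 (0,1) count=3: revealed 1 new [(0,1)] -> total=12

Answer: .#.##
...##
...##
#..##
...##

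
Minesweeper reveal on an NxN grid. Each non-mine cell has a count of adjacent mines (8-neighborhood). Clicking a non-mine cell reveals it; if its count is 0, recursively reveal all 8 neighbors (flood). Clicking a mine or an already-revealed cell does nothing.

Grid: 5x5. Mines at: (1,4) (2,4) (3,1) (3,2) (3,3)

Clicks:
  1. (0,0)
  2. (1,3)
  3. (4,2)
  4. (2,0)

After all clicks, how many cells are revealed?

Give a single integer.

Click 1 (0,0) count=0: revealed 12 new [(0,0) (0,1) (0,2) (0,3) (1,0) (1,1) (1,2) (1,3) (2,0) (2,1) (2,2) (2,3)] -> total=12
Click 2 (1,3) count=2: revealed 0 new [(none)] -> total=12
Click 3 (4,2) count=3: revealed 1 new [(4,2)] -> total=13
Click 4 (2,0) count=1: revealed 0 new [(none)] -> total=13

Answer: 13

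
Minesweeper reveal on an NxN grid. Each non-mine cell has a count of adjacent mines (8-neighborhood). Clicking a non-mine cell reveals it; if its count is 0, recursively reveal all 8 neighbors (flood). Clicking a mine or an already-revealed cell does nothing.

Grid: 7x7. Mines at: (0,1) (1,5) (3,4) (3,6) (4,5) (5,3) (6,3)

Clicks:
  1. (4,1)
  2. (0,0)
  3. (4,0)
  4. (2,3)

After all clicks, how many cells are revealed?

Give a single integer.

Click 1 (4,1) count=0: revealed 27 new [(0,2) (0,3) (0,4) (1,0) (1,1) (1,2) (1,3) (1,4) (2,0) (2,1) (2,2) (2,3) (2,4) (3,0) (3,1) (3,2) (3,3) (4,0) (4,1) (4,2) (4,3) (5,0) (5,1) (5,2) (6,0) (6,1) (6,2)] -> total=27
Click 2 (0,0) count=1: revealed 1 new [(0,0)] -> total=28
Click 3 (4,0) count=0: revealed 0 new [(none)] -> total=28
Click 4 (2,3) count=1: revealed 0 new [(none)] -> total=28

Answer: 28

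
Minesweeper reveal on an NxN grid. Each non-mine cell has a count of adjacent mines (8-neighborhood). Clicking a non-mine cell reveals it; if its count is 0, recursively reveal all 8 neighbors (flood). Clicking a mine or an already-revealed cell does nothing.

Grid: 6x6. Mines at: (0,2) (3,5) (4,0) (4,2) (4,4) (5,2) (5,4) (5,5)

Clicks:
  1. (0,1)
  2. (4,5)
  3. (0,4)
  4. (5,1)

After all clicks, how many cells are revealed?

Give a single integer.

Click 1 (0,1) count=1: revealed 1 new [(0,1)] -> total=1
Click 2 (4,5) count=4: revealed 1 new [(4,5)] -> total=2
Click 3 (0,4) count=0: revealed 21 new [(0,0) (0,3) (0,4) (0,5) (1,0) (1,1) (1,2) (1,3) (1,4) (1,5) (2,0) (2,1) (2,2) (2,3) (2,4) (2,5) (3,0) (3,1) (3,2) (3,3) (3,4)] -> total=23
Click 4 (5,1) count=3: revealed 1 new [(5,1)] -> total=24

Answer: 24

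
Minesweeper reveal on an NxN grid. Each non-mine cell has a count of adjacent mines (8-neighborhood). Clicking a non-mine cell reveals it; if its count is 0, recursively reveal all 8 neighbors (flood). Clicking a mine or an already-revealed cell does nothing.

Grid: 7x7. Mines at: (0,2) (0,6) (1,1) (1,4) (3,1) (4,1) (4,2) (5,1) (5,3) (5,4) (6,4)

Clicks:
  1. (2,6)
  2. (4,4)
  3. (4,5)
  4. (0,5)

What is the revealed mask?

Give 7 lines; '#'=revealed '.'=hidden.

Answer: .....#.
.....##
...####
...####
...####
.....##
.....##

Derivation:
Click 1 (2,6) count=0: revealed 18 new [(1,5) (1,6) (2,3) (2,4) (2,5) (2,6) (3,3) (3,4) (3,5) (3,6) (4,3) (4,4) (4,5) (4,6) (5,5) (5,6) (6,5) (6,6)] -> total=18
Click 2 (4,4) count=2: revealed 0 new [(none)] -> total=18
Click 3 (4,5) count=1: revealed 0 new [(none)] -> total=18
Click 4 (0,5) count=2: revealed 1 new [(0,5)] -> total=19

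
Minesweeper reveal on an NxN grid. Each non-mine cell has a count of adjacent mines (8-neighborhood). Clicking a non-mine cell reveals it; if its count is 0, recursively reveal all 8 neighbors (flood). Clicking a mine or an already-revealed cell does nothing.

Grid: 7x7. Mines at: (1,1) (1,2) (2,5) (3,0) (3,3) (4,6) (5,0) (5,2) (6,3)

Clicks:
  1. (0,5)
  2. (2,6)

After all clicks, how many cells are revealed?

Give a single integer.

Click 1 (0,5) count=0: revealed 8 new [(0,3) (0,4) (0,5) (0,6) (1,3) (1,4) (1,5) (1,6)] -> total=8
Click 2 (2,6) count=1: revealed 1 new [(2,6)] -> total=9

Answer: 9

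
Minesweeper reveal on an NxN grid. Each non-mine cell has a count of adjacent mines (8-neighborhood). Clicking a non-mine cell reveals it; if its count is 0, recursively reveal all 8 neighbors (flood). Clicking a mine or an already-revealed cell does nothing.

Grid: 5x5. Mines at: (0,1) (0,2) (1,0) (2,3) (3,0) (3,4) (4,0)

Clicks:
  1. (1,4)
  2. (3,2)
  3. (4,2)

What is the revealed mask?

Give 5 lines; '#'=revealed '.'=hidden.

Answer: .....
....#
.....
.###.
.###.

Derivation:
Click 1 (1,4) count=1: revealed 1 new [(1,4)] -> total=1
Click 2 (3,2) count=1: revealed 1 new [(3,2)] -> total=2
Click 3 (4,2) count=0: revealed 5 new [(3,1) (3,3) (4,1) (4,2) (4,3)] -> total=7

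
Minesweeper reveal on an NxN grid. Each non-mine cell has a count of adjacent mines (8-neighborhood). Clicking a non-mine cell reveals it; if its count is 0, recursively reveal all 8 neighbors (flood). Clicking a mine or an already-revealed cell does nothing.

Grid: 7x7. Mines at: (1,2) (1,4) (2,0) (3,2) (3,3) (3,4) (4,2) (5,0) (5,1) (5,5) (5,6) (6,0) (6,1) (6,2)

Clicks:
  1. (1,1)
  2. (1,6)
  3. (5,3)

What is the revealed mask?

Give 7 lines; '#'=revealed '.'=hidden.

Answer: .....##
.#...##
.....##
.....##
.....##
...#...
.......

Derivation:
Click 1 (1,1) count=2: revealed 1 new [(1,1)] -> total=1
Click 2 (1,6) count=0: revealed 10 new [(0,5) (0,6) (1,5) (1,6) (2,5) (2,6) (3,5) (3,6) (4,5) (4,6)] -> total=11
Click 3 (5,3) count=2: revealed 1 new [(5,3)] -> total=12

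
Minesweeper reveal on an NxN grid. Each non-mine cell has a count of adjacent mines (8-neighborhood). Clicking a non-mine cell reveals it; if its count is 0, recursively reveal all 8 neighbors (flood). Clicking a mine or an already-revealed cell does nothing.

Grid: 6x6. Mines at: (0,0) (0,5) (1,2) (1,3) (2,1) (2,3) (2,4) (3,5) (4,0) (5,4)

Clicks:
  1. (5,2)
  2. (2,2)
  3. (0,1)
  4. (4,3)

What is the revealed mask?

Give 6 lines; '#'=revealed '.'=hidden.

Answer: .#....
......
..#...
.###..
.###..
.###..

Derivation:
Click 1 (5,2) count=0: revealed 9 new [(3,1) (3,2) (3,3) (4,1) (4,2) (4,3) (5,1) (5,2) (5,3)] -> total=9
Click 2 (2,2) count=4: revealed 1 new [(2,2)] -> total=10
Click 3 (0,1) count=2: revealed 1 new [(0,1)] -> total=11
Click 4 (4,3) count=1: revealed 0 new [(none)] -> total=11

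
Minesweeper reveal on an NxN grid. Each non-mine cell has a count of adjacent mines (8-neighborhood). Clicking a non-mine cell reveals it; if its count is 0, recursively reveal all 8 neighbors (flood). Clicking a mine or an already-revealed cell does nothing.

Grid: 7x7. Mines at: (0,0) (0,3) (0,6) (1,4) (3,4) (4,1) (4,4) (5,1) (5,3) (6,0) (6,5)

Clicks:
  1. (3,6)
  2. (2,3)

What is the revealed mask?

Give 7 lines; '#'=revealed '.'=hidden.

Answer: .......
.....##
...#.##
.....##
.....##
.....##
.......

Derivation:
Click 1 (3,6) count=0: revealed 10 new [(1,5) (1,6) (2,5) (2,6) (3,5) (3,6) (4,5) (4,6) (5,5) (5,6)] -> total=10
Click 2 (2,3) count=2: revealed 1 new [(2,3)] -> total=11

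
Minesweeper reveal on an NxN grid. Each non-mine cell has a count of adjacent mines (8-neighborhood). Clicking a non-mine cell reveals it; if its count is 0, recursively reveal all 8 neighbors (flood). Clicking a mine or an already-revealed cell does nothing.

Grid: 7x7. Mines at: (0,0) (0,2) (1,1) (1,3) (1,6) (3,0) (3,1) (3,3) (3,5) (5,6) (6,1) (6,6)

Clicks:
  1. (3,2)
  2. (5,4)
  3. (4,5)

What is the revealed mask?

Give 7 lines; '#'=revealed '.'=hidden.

Click 1 (3,2) count=2: revealed 1 new [(3,2)] -> total=1
Click 2 (5,4) count=0: revealed 12 new [(4,2) (4,3) (4,4) (4,5) (5,2) (5,3) (5,4) (5,5) (6,2) (6,3) (6,4) (6,5)] -> total=13
Click 3 (4,5) count=2: revealed 0 new [(none)] -> total=13

Answer: .......
.......
.......
..#....
..####.
..####.
..####.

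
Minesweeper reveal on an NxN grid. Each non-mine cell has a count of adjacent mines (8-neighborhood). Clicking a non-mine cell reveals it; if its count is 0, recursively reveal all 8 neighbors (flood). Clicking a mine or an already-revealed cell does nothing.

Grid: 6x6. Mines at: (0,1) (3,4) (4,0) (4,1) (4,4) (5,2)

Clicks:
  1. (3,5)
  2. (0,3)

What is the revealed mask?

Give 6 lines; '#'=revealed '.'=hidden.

Click 1 (3,5) count=2: revealed 1 new [(3,5)] -> total=1
Click 2 (0,3) count=0: revealed 20 new [(0,2) (0,3) (0,4) (0,5) (1,0) (1,1) (1,2) (1,3) (1,4) (1,5) (2,0) (2,1) (2,2) (2,3) (2,4) (2,5) (3,0) (3,1) (3,2) (3,3)] -> total=21

Answer: ..####
######
######
####.#
......
......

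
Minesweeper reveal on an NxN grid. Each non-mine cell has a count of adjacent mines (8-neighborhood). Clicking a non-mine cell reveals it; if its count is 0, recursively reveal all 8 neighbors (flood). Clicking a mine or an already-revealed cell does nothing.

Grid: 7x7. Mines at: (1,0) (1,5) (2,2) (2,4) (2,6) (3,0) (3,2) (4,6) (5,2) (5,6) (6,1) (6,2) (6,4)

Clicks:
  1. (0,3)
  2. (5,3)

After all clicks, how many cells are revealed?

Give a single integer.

Click 1 (0,3) count=0: revealed 8 new [(0,1) (0,2) (0,3) (0,4) (1,1) (1,2) (1,3) (1,4)] -> total=8
Click 2 (5,3) count=3: revealed 1 new [(5,3)] -> total=9

Answer: 9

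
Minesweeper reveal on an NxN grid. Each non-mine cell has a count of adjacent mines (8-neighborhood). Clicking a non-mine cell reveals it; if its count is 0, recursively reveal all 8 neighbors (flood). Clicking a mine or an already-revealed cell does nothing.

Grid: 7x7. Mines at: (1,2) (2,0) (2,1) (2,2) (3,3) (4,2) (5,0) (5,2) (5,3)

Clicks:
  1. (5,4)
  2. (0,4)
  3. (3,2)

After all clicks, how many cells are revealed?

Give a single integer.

Click 1 (5,4) count=1: revealed 1 new [(5,4)] -> total=1
Click 2 (0,4) count=0: revealed 23 new [(0,3) (0,4) (0,5) (0,6) (1,3) (1,4) (1,5) (1,6) (2,3) (2,4) (2,5) (2,6) (3,4) (3,5) (3,6) (4,4) (4,5) (4,6) (5,5) (5,6) (6,4) (6,5) (6,6)] -> total=24
Click 3 (3,2) count=4: revealed 1 new [(3,2)] -> total=25

Answer: 25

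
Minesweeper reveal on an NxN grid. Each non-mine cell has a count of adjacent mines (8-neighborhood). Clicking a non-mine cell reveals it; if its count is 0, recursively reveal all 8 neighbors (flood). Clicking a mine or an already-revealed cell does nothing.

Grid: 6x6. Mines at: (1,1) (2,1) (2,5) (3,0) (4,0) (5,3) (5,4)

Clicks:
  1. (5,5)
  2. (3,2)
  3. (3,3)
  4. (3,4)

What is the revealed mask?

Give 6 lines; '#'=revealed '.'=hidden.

Answer: ..####
..####
..###.
..###.
..###.
.....#

Derivation:
Click 1 (5,5) count=1: revealed 1 new [(5,5)] -> total=1
Click 2 (3,2) count=1: revealed 1 new [(3,2)] -> total=2
Click 3 (3,3) count=0: revealed 16 new [(0,2) (0,3) (0,4) (0,5) (1,2) (1,3) (1,4) (1,5) (2,2) (2,3) (2,4) (3,3) (3,4) (4,2) (4,3) (4,4)] -> total=18
Click 4 (3,4) count=1: revealed 0 new [(none)] -> total=18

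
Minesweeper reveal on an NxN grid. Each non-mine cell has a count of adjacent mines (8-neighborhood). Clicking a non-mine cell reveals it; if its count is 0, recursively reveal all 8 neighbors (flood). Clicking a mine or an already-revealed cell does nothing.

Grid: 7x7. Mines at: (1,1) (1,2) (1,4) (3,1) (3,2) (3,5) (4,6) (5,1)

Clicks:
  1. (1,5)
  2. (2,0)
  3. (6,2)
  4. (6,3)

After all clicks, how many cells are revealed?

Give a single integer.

Answer: 16

Derivation:
Click 1 (1,5) count=1: revealed 1 new [(1,5)] -> total=1
Click 2 (2,0) count=2: revealed 1 new [(2,0)] -> total=2
Click 3 (6,2) count=1: revealed 1 new [(6,2)] -> total=3
Click 4 (6,3) count=0: revealed 13 new [(4,2) (4,3) (4,4) (4,5) (5,2) (5,3) (5,4) (5,5) (5,6) (6,3) (6,4) (6,5) (6,6)] -> total=16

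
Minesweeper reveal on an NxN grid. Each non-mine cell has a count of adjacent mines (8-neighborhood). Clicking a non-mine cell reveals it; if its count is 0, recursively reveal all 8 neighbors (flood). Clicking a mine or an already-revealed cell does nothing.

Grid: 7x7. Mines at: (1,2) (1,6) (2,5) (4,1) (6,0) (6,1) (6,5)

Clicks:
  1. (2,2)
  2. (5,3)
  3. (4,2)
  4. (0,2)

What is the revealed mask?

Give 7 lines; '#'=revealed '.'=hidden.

Answer: ..#....
.......
..###..
..#####
..#####
..#####
..###..

Derivation:
Click 1 (2,2) count=1: revealed 1 new [(2,2)] -> total=1
Click 2 (5,3) count=0: revealed 20 new [(2,3) (2,4) (3,2) (3,3) (3,4) (3,5) (3,6) (4,2) (4,3) (4,4) (4,5) (4,6) (5,2) (5,3) (5,4) (5,5) (5,6) (6,2) (6,3) (6,4)] -> total=21
Click 3 (4,2) count=1: revealed 0 new [(none)] -> total=21
Click 4 (0,2) count=1: revealed 1 new [(0,2)] -> total=22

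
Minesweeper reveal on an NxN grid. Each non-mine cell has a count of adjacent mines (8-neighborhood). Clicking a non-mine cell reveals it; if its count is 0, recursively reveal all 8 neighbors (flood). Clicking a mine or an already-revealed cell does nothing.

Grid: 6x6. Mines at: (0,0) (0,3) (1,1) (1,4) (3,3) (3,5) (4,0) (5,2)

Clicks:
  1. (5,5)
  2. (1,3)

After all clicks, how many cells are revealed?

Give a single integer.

Click 1 (5,5) count=0: revealed 6 new [(4,3) (4,4) (4,5) (5,3) (5,4) (5,5)] -> total=6
Click 2 (1,3) count=2: revealed 1 new [(1,3)] -> total=7

Answer: 7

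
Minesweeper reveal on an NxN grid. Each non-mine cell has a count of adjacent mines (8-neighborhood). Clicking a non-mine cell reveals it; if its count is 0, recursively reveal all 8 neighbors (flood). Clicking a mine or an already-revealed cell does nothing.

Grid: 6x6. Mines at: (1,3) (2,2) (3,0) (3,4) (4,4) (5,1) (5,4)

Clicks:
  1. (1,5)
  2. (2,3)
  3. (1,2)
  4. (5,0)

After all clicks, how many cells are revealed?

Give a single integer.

Click 1 (1,5) count=0: revealed 6 new [(0,4) (0,5) (1,4) (1,5) (2,4) (2,5)] -> total=6
Click 2 (2,3) count=3: revealed 1 new [(2,3)] -> total=7
Click 3 (1,2) count=2: revealed 1 new [(1,2)] -> total=8
Click 4 (5,0) count=1: revealed 1 new [(5,0)] -> total=9

Answer: 9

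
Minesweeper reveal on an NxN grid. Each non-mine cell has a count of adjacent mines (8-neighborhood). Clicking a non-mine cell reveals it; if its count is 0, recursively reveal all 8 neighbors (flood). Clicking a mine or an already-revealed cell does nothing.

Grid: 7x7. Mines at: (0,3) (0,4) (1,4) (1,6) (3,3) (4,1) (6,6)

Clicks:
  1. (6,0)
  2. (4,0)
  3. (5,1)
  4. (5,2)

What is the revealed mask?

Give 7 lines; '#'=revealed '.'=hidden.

Answer: .......
.......
....###
....###
#.#####
#######
######.

Derivation:
Click 1 (6,0) count=0: revealed 24 new [(2,4) (2,5) (2,6) (3,4) (3,5) (3,6) (4,2) (4,3) (4,4) (4,5) (4,6) (5,0) (5,1) (5,2) (5,3) (5,4) (5,5) (5,6) (6,0) (6,1) (6,2) (6,3) (6,4) (6,5)] -> total=24
Click 2 (4,0) count=1: revealed 1 new [(4,0)] -> total=25
Click 3 (5,1) count=1: revealed 0 new [(none)] -> total=25
Click 4 (5,2) count=1: revealed 0 new [(none)] -> total=25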